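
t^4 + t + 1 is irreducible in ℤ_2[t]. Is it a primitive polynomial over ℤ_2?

Yes

Write f(t) = t^4 + t + 1.
|GF(2^4)^×| = 2^4 − 1 = 15. Prime factorization: 15 = 3·5.
f is primitive ⇔ t has order 15 in GF(2)[t]/(f), i.e. t^(15/q) ≠ 1 for each prime q | 15.
t^(5) mod f = t^2 + t.
t^(3) mod f = t^3.
None equal 1, so t has full order 15; f is primitive.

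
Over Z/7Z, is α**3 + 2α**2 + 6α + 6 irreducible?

Write f(α) = α**3 + 2α**2 + 6α + 6.
Check for roots in Z/7Z: f(0) = 6; f(1) = 1; f(2) = 6; f(3) = 6; f(4) = 0 → root; f(5) = 1; f(6) = 1.
f(4) = 0, so (α − 4) divides f(α); f is reducible.

No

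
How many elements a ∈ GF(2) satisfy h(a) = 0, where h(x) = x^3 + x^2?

Evaluate at each of the 2 elements of GF(2):
h(0) = 0 → root; h(1) = 0 → root.
Roots: {0, 1}.

2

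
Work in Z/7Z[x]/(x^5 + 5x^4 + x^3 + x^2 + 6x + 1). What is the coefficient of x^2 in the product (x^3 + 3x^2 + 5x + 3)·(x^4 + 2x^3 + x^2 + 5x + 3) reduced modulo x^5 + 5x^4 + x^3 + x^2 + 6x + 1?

Multiply in Z/7Z[x]: (x^3 + 3x^2 + 5x + 3)·(x^4 + 2x^3 + x^2 + 5x + 3) = x^7 + 5x^6 + 5x^5 + x^3 + 2x^2 + 2x + 2.
Reduce using x^5 ≡ 2x^4 + 6x^3 + 6x^2 + x + 6 (mod x^5 + 5x^4 + x^3 + x^2 + 6x + 1).
Reduced: 5x^3 + 4x^2 + 6x + 5.

4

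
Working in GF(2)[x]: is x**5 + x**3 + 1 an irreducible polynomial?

Yes

Write f(x) = x**5 + x**3 + 1.
Check for roots in GF(2): f(0) = 1; f(1) = 1.
No roots, so no linear factors.
Monic irreducibles of degree 2 over GF(2): x**2 + x + 1.
None of them divide f (all give nonzero remainder).
No irreducible factor of degree ≤ 2 exists, so f is irreducible over GF(2).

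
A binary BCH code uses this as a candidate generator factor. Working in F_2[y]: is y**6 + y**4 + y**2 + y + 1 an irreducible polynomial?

Write g(y) = y**6 + y**4 + y**2 + y + 1.
Check for roots in F_2: g(0) = 1; g(1) = 1.
No roots, so no linear factors.
Monic irreducibles of degree 2 over GF(2): y**2 + y + 1.
None of them divide g (all give nonzero remainder).
Monic irreducibles of degree 3 over GF(2): y**3 + y + 1, y**3 + y**2 + 1.
None of them divide g (all give nonzero remainder).
No irreducible factor of degree ≤ 3 exists, so g is irreducible over GF(2).

Yes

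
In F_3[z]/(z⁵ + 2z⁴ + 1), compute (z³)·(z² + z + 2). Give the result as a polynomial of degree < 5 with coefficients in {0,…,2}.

Multiply in F_3[z]: (z³)·(z² + z + 2) = z⁵ + z⁴ + 2z³.
Reduce using z⁵ ≡ z⁴ + 2 (mod z⁵ + 2z⁴ + 1).
Reduced: 2z⁴ + 2z³ + 2.

2z^4 + 2z^3 + 2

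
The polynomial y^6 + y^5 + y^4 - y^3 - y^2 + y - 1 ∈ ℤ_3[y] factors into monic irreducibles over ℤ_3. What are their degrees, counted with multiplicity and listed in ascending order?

2, 2, 2

Write g(y) = y^6 + y^5 + y^4 - y^3 - y^2 + y - 1.
Roots in ℤ_3: g(0) = 2; g(1) = 1; g(2) = 2.
Complete factorization: g(y) = (y^2 + y - 1)·(y^2 + 1)^2.
Factor degrees with multiplicity: 2 + 2 + 2 = 6.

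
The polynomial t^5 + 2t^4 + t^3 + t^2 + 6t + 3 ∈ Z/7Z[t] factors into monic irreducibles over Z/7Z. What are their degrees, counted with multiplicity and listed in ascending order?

1, 1, 1, 2

Write g(t) = t^5 + 2t^4 + t^3 + t^2 + 6t + 3.
Linear factors from roots: (t + 6), (t + 5), (t + 4).
Complete factorization: g(t) = (t + 4)·(t + 5)·(t + 6)·(t^2 + t + 3).
Factor degrees with multiplicity: 1 + 1 + 1 + 2 = 5.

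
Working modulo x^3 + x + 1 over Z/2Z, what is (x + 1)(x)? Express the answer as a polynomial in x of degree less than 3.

Multiply in Z/2Z[x]: (x + 1)·(x) = x^2 + x.
Reduced: x^2 + x.

x^2 + x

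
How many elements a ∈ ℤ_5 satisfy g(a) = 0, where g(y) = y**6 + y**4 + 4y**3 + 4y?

4

Evaluate at each of the 5 elements of ℤ_5:
g(0) = 0 → root; g(1) = 0 → root; g(2) = 0 → root; g(3) = 0 → root; g(4) = 4.
Roots: {0, 1, 2, 3}.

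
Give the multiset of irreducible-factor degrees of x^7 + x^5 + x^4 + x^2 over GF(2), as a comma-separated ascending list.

1, 1, 1, 1, 1, 2

Write f(x) = x^7 + x^5 + x^4 + x^2.
Roots in GF(2): f(0) = 0 → root; f(1) = 0 → root.
Linear factors from roots: (x), (x + 1).
Complete factorization: f(x) = (x)^2·(x + 1)^3·(x^2 + x + 1).
Factor degrees with multiplicity: 1 + 1 + 1 + 1 + 1 + 2 = 7.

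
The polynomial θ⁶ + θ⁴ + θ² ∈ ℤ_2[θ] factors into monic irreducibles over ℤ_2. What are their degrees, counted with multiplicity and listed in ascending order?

Write h(θ) = θ⁶ + θ⁴ + θ².
Roots in ℤ_2: h(0) = 0 → root; h(1) = 1.
Linear factors from roots: (θ).
Complete factorization: h(θ) = (θ)^2·(θ² + θ + 1)^2.
Factor degrees with multiplicity: 1 + 1 + 2 + 2 = 6.

1, 1, 2, 2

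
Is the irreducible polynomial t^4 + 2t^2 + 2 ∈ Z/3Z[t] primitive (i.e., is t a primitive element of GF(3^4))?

Write f(t) = t^4 + 2t^2 + 2.
|GF(3^4)^×| = 3^4 − 1 = 80. Prime factorization: 80 = 2^4·5.
f is primitive ⇔ t has order 80 in GF(3)[t]/(f), i.e. t^(80/q) ≠ 1 for each prime q | 80.
t^(40) mod f = 2.
t^(16) mod f = 1
Since t^(16) = 1, the order of t divides 16 < 80; not primitive.

No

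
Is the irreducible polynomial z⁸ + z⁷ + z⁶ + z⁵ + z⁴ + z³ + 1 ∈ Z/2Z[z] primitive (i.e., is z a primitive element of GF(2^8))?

No

Write f(z) = z⁸ + z⁷ + z⁶ + z⁵ + z⁴ + z³ + 1.
|GF(2^8)^×| = 2^8 − 1 = 255. Prime factorization: 255 = 3·5·17.
f is primitive ⇔ z has order 255 in GF(2)[z]/(f), i.e. z^(255/q) ≠ 1 for each prime q | 255.
z^(85) mod f = 1
z^(51) mod f = z⁷ + z⁵ + z³ + z² + 1.
z^(15) mod f = z⁷ + z⁶ + z³ + z + 1.
Since z^(85) = 1, the order of z divides 85 < 255; not primitive.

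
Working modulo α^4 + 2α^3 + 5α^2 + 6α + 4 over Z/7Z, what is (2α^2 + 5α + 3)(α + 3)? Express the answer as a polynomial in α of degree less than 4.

2α^3 + 4α^2 + 4α + 2

Multiply in Z/7Z[α]: (2α^2 + 5α + 3)·(α + 3) = 2α^3 + 4α^2 + 4α + 2.
Reduced: 2α^3 + 4α^2 + 4α + 2.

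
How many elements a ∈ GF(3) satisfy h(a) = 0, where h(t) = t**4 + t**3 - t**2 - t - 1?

0

Evaluate at each of the 3 elements of GF(3):
h(0) = 2; h(1) = 2; h(2) = 2.
No element is a root.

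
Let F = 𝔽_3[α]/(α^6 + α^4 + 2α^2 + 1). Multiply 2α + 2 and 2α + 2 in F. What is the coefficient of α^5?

0

Multiply in 𝔽_3[α]: (2α + 2)·(2α + 2) = α^2 + 2α + 1.
Reduced: α^2 + 2α + 1.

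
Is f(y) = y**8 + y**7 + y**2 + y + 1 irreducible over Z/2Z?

Check for roots in Z/2Z: f(0) = 1; f(1) = 1.
No roots, so no linear factors.
Monic irreducibles of degree 2 over GF(2): y**2 + y + 1.
None of them divide f (all give nonzero remainder).
Monic irreducibles of degree 3 over GF(2): y**3 + y + 1, y**3 + y**2 + 1.
None of them divide f (all give nonzero remainder).
Monic irreducibles of degree 4 over GF(2): y**4 + y + 1, y**4 + y**3 + 1, y**4 + y**3 + y**2 + y + 1.
None of them divide f (all give nonzero remainder).
No irreducible factor of degree ≤ 4 exists, so f is irreducible over GF(2).

Yes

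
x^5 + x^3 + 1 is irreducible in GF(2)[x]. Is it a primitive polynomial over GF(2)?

Write f(x) = x^5 + x^3 + 1.
|GF(2^5)^×| = 2^5 − 1 = 31. Prime factorization: 31 = 31.
f is primitive ⇔ x has order 31 in GF(2)[x]/(f), i.e. x^(31/q) ≠ 1 for each prime q | 31.
x^(1) mod f = x.
None equal 1, so x has full order 31; f is primitive.

Yes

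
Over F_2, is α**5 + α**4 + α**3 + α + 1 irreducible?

Yes

Write m(α) = α**5 + α**4 + α**3 + α + 1.
Check for roots in F_2: m(0) = 1; m(1) = 1.
No roots, so no linear factors.
Monic irreducibles of degree 2 over GF(2): α**2 + α + 1.
None of them divide m (all give nonzero remainder).
No irreducible factor of degree ≤ 2 exists, so m is irreducible over GF(2).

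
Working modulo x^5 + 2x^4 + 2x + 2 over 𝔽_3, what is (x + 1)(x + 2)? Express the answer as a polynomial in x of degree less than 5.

Multiply in 𝔽_3[x]: (x + 1)·(x + 2) = x^2 + 2.
Reduced: x^2 + 2.

x^2 + 2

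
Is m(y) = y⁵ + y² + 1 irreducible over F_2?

Yes

Check for roots in F_2: m(0) = 1; m(1) = 1.
No roots, so no linear factors.
Monic irreducibles of degree 2 over GF(2): y² + y + 1.
None of them divide m (all give nonzero remainder).
No irreducible factor of degree ≤ 2 exists, so m is irreducible over GF(2).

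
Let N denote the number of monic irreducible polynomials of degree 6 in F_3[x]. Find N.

116

By the necklace-counting formula, N_3(6) = (1/6) Σ_{d|6} μ(6/d)·3^d.
Divisors of 6: 1, 2, 3, 6; μ(6/d) for each: 1, -1, -1, 1.
Σ = 3^1 − 3^2 − 3^3 + 3^6 = 696.
N = 696/6 = 116.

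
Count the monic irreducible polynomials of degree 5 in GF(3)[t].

48

The number of monic irreducibles of degree 5 over GF(3) is (1/5)·Σ_{d∣5} μ(5/d) 3^d.
Divisors of 5: 1, 5; μ(5/d) for each: -1, 1.
Σ = − 3^1 + 3^5 = 240.
N = 240/5 = 48.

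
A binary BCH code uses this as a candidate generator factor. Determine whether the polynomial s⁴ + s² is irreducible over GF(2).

No

Write m(s) = s⁴ + s².
Check for roots in GF(2): m(0) = 0 → root; m(1) = 0 → root.
m(0) = 0, so (s) divides m(s); m is reducible.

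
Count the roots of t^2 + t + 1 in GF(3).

Write f(t) = t^2 + t + 1.
Evaluate at each of the 3 elements of GF(3):
f(0) = 1; f(1) = 0 → root; f(2) = 1.
Roots: {1}.

1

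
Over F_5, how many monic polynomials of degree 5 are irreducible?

x^(5^5) − x is the product of all monic irreducibles of degree dividing 5; Möbius inversion gives N = (1/5) Σ μ(5/d)·5^d.
Divisors of 5: 1, 5; μ(5/d) for each: -1, 1.
Σ = − 5^1 + 5^5 = 3120.
N = 3120/5 = 624.

624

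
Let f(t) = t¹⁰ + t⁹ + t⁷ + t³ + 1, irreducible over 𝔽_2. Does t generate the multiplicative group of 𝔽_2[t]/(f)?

Yes

|GF(2^10)^×| = 2^10 − 1 = 1023. Prime factorization: 1023 = 3·11·31.
f is primitive ⇔ t has order 1023 in GF(2)[t]/(f), i.e. t^(1023/q) ≠ 1 for each prime q | 1023.
t^(341) mod f = t⁹ + t⁸ + t⁶ + t⁵ + t³ + t² + t.
t^(93) mod f = t⁹ + t⁸ + t⁷ + t⁶ + t⁵ + 1.
t^(33) mod f = t⁹ + t⁴ + t³ + t².
None equal 1, so t has full order 1023; f is primitive.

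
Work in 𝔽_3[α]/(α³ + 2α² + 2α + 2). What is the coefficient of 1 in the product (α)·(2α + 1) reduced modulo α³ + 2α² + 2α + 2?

0

Multiply in 𝔽_3[α]: (α)·(2α + 1) = 2α² + α.
Reduced: 2α² + α.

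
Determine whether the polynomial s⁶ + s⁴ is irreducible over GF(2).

Write f(s) = s⁶ + s⁴.
Check for roots in GF(2): f(0) = 0 → root; f(1) = 0 → root.
f(0) = 0, so (s) divides f(s); f is reducible.

No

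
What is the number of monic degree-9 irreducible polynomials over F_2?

Gauss's count: N_{2}(9) = (1/9) Σ_{d|9} μ(9/d)·2^d.
Divisors of 9: 1, 3, 9; μ(9/d) for each: 0, -1, 1.
Σ = − 2^3 + 2^9 = 504.
N = 504/9 = 56.

56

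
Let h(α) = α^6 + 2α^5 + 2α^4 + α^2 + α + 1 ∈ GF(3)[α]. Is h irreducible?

Check for roots in GF(3): h(0) = 1; h(1) = 2; h(2) = 2.
No roots, so no linear factors.
Monic irreducibles of degree 2 over GF(3): α^2 + 1, α^2 + α + 2, α^2 + 2α + 2.
None of them divide h (all give nonzero remainder).
Degree-3 irreducible divisors: test the 8 monic irreducibles of degree 3 over GF(3).
None of them divide h (all give nonzero remainder).
No irreducible factor of degree ≤ 3 exists, so h is irreducible over GF(3).

Yes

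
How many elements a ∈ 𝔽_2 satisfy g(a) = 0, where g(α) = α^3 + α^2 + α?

1

Evaluate at each of the 2 elements of 𝔽_2:
g(0) = 0 → root; g(1) = 1.
Roots: {0}.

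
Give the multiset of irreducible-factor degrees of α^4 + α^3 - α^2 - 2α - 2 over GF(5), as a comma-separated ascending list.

2, 2

Write f(α) = α^4 + α^3 - α^2 - 2α - 2.
Roots in GF(5): f(0) = 3; f(1) = 2; f(2) = 4; f(3) = 1; f(4) = 4.
Complete factorization: f(α) = (α^2 - 2)·(α^2 + α + 1).
Factor degrees with multiplicity: 2 + 2 = 4.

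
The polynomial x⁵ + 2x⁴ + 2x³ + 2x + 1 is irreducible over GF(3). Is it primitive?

Yes

Write f(x) = x⁵ + 2x⁴ + 2x³ + 2x + 1.
|GF(3^5)^×| = 3^5 − 1 = 242. Prime factorization: 242 = 2·11^2.
f is primitive ⇔ x has order 242 in GF(3)[x]/(f), i.e. x^(242/q) ≠ 1 for each prime q | 242.
x^(121) mod f = 2.
x^(22) mod f = x⁴ + x.
None equal 1, so x has full order 242; f is primitive.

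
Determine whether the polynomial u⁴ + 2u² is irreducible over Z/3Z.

Write h(u) = u⁴ + 2u².
Check for roots in Z/3Z: h(0) = 0 → root; h(1) = 0 → root; h(2) = 0 → root.
h(0) = 0, so (u) divides h(u); h is reducible.

No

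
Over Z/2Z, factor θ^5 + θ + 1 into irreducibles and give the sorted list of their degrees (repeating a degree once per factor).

Write g(θ) = θ^5 + θ + 1.
Roots in Z/2Z: g(0) = 1; g(1) = 1.
Complete factorization: g(θ) = (θ^2 + θ + 1)·(θ^3 + θ^2 + 1).
Factor degrees with multiplicity: 2 + 3 = 5.

2, 3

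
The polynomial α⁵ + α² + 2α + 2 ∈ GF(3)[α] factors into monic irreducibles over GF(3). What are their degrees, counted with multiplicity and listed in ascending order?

1, 1, 1, 2

Write f(α) = α⁵ + α² + 2α + 2.
Roots in GF(3): f(0) = 2; f(1) = 0 → root; f(2) = 0 → root.
Linear factors from roots: (α + 2), (α + 1).
Complete factorization: f(α) = (α + 1)·(α + 2)^2·(α² + α + 2).
Factor degrees with multiplicity: 1 + 1 + 1 + 2 = 5.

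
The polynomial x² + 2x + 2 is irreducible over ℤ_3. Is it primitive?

Yes

Write f(x) = x² + 2x + 2.
|GF(3^2)^×| = 3^2 − 1 = 8. Prime factorization: 8 = 2^3.
f is primitive ⇔ x has order 8 in GF(3)[x]/(f), i.e. x^(8/q) ≠ 1 for each prime q | 8.
x^(4) mod f = 2.
None equal 1, so x has full order 8; f is primitive.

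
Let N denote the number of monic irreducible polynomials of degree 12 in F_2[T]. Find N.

x^(2^12) − x is the product of all monic irreducibles of degree dividing 12; Möbius inversion gives N = (1/12) Σ μ(12/d)·2^d.
Divisors of 12: 1, 2, 3, 4, 6, 12; μ(12/d) for each: 0, 1, 0, -1, -1, 1.
Σ = 2^2 − 2^4 − 2^6 + 2^12 = 4020.
N = 4020/12 = 335.

335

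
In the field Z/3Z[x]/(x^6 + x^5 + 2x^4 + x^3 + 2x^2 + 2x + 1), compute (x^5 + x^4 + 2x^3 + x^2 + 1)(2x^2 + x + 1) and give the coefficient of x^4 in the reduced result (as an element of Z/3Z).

Multiply in Z/3Z[x]: (x^5 + x^4 + 2x^3 + x^2 + 1)·(2x^2 + x + 1) = 2x^7 + 2x^4 + x + 1.
Reduce using x^6 ≡ 2x^5 + x^4 + 2x^3 + x^2 + x + 2 (mod x^6 + x^5 + 2x^4 + x^3 + 2x^2 + 2x + 1).
Reduced: x^5 + x^4 + x^3.

1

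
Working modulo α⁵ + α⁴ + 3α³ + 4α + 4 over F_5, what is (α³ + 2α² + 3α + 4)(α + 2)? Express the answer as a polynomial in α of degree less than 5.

α^4 + 4α^3 + 2α^2 + 3

Multiply in F_5[α]: (α³ + 2α² + 3α + 4)·(α + 2) = α⁴ + 4α³ + 2α² + 3.
Reduced: α⁴ + 4α³ + 2α² + 3.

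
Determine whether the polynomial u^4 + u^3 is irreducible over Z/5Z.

No

Write f(u) = u^4 + u^3.
Check for roots in Z/5Z: f(0) = 0 → root; f(1) = 2; f(2) = 4; f(3) = 3; f(4) = 0 → root.
f(0) = 0, so (u) divides f(u); f is reducible.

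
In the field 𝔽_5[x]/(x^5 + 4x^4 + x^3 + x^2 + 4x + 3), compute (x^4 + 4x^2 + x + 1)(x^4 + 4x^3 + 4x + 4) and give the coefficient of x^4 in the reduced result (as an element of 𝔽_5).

0

Multiply in 𝔽_5[x]: (x^4 + 4x^2 + x + 1)·(x^4 + 4x^3 + 4x + 4) = x^8 + 4x^7 + 4x^6 + x^5 + 4x^4 + 3x + 4.
Reduce using x^5 ≡ x^4 + 4x^3 + 4x^2 + x + 2 (mod x^5 + 4x^4 + x^3 + x^2 + 4x + 3).
Reduced: x^3 + 2x.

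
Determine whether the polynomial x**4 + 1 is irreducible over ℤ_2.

Write f(x) = x**4 + 1.
Check for roots in ℤ_2: f(0) = 1; f(1) = 0 → root.
f(1) = 0, so (x − 1) divides f(x); f is reducible.

No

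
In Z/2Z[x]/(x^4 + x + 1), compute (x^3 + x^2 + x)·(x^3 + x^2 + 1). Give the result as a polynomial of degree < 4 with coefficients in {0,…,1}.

Multiply in Z/2Z[x]: (x^3 + x^2 + x)·(x^3 + x^2 + 1) = x^6 + x^2 + x.
Reduce using x^4 ≡ x + 1 (mod x^4 + x + 1).
Reduced: x^3 + x.

x^3 + x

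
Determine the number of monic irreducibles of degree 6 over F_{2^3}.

The number of monic irreducibles of degree 6 over GF(8) is (1/6)·Σ_{d∣6} μ(6/d) 8^d.
Divisors of 6: 1, 2, 3, 6; μ(6/d) for each: 1, -1, -1, 1.
Σ = 8^1 − 8^2 − 8^3 + 8^6 = 261576.
N = 261576/6 = 43596.

43596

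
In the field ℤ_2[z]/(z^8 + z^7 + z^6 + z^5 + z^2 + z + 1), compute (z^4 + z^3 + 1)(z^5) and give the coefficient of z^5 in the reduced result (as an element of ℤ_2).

Multiply in ℤ_2[z]: (z^4 + z^3 + 1)·(z^5) = z^9 + z^8 + z^5.
Reduce using z^8 ≡ z^7 + z^6 + z^5 + z^2 + z + 1 (mod z^8 + z^7 + z^6 + z^5 + z^2 + z + 1).
Reduced: z^7 + z^6 + z^5 + z^3 + z^2 + z.

1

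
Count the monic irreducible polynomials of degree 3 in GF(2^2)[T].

20

Gauss's count: N_{4}(3) = (1/3) Σ_{d|3} μ(3/d)·4^d.
Divisors of 3: 1, 3; μ(3/d) for each: -1, 1.
Σ = − 4^1 + 4^3 = 60.
N = 60/3 = 20.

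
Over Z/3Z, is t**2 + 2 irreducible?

No

Write P(t) = t**2 + 2.
Check for roots in Z/3Z: P(0) = 2; P(1) = 0 → root; P(2) = 0 → root.
P(1) = 0, so (t − 1) divides P(t); P is reducible.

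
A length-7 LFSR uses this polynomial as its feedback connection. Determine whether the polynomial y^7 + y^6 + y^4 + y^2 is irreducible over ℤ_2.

Write h(y) = y^7 + y^6 + y^4 + y^2.
Check for roots in ℤ_2: h(0) = 0 → root; h(1) = 0 → root.
h(0) = 0, so (y) divides h(y); h is reducible.

No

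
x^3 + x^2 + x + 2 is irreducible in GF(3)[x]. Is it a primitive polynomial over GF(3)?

Write f(x) = x^3 + x^2 + x + 2.
|GF(3^3)^×| = 3^3 − 1 = 26. Prime factorization: 26 = 2·13.
f is primitive ⇔ x has order 26 in GF(3)[x]/(f), i.e. x^(26/q) ≠ 1 for each prime q | 26.
x^(13) mod f = 1
x^(2) mod f = x^2.
Since x^(13) = 1, the order of x divides 13 < 26; not primitive.

No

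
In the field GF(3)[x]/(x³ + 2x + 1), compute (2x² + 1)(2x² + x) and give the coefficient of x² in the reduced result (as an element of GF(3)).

Multiply in GF(3)[x]: (2x² + 1)·(2x² + x) = x⁴ + 2x³ + 2x² + x.
Reduce using x³ ≡ x + 2 (mod x³ + 2x + 1).
Reduced: 2x + 1.

0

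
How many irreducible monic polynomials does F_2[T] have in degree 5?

By the necklace-counting formula, N_2(5) = (1/5) Σ_{d|5} μ(5/d)·2^d.
Divisors of 5: 1, 5; μ(5/d) for each: -1, 1.
Σ = − 2^1 + 2^5 = 30.
N = 30/5 = 6.

6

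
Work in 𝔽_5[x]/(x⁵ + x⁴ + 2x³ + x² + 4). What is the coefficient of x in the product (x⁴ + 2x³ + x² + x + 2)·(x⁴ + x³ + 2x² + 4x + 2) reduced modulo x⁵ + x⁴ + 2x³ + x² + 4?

Multiply in 𝔽_5[x]: (x⁴ + 2x³ + x² + x + 2)·(x⁴ + x³ + 2x² + 4x + 2) = x⁸ + 3x⁷ + 2x³ + 4.
Reduce using x⁵ ≡ 4x⁴ + 3x³ + 4x² + 1 (mod x⁵ + x⁴ + 2x³ + x² + 4).
Reduced: 2x⁴ + 4x³ + 3x² + x + 3.

1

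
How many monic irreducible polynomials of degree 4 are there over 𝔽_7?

The number of monic irreducibles of degree 4 over GF(7) is (1/4)·Σ_{d∣4} μ(4/d) 7^d.
Divisors of 4: 1, 2, 4; μ(4/d) for each: 0, -1, 1.
Σ = − 7^2 + 7^4 = 2352.
N = 2352/4 = 588.

588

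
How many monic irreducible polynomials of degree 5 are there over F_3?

By the necklace-counting formula, N_3(5) = (1/5) Σ_{d|5} μ(5/d)·3^d.
Divisors of 5: 1, 5; μ(5/d) for each: -1, 1.
Σ = − 3^1 + 3^5 = 240.
N = 240/5 = 48.

48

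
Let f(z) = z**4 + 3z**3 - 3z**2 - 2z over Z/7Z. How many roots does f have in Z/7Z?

Evaluate at each of the 7 elements of Z/7Z:
f(0) = 0 → root; f(1) = 6; f(2) = 3; f(3) = 3; f(4) = 0 → root; f(5) = 5; f(6) = 4.
Roots: {0, 4}.

2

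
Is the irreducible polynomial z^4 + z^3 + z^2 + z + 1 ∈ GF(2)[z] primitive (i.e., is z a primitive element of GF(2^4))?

No

Write f(z) = z^4 + z^3 + z^2 + z + 1.
|GF(2^4)^×| = 2^4 − 1 = 15. Prime factorization: 15 = 3·5.
f is primitive ⇔ z has order 15 in GF(2)[z]/(f), i.e. z^(15/q) ≠ 1 for each prime q | 15.
z^(5) mod f = 1
z^(3) mod f = z^3.
Since z^(5) = 1, the order of z divides 5 < 15; not primitive.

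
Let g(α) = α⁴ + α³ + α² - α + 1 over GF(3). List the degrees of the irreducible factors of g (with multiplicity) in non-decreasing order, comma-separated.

1, 1, 2

Roots in GF(3): g(0) = 1; g(1) = 0 → root; g(2) = 0 → root.
Linear factors from roots: (α - 1), (α + 1).
Complete factorization: g(α) = (α + 1)·(α - 1)·(α² + α - 1).
Factor degrees with multiplicity: 1 + 1 + 2 = 4.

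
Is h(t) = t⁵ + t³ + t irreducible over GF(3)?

No

Check for roots in GF(3): h(0) = 0 → root; h(1) = 0 → root; h(2) = 0 → root.
h(0) = 0, so (t) divides h(t); h is reducible.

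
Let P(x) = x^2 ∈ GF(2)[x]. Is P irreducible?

Check for roots in GF(2): P(0) = 0 → root; P(1) = 1.
P(0) = 0, so (x) divides P(x); P is reducible.

No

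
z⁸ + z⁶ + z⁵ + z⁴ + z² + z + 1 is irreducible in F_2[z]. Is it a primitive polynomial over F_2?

Write f(z) = z⁸ + z⁶ + z⁵ + z⁴ + z² + z + 1.
|GF(2^8)^×| = 2^8 − 1 = 255. Prime factorization: 255 = 3·5·17.
f is primitive ⇔ z has order 255 in GF(2)[z]/(f), i.e. z^(255/q) ≠ 1 for each prime q | 255.
z^(85) mod f = 1
z^(51) mod f = z⁶ + z⁴ + z³ + z² + z.
z^(15) mod f = z⁷ + z⁶ + z⁵ + z⁴ + z³ + z² + z.
Since z^(85) = 1, the order of z divides 85 < 255; not primitive.

No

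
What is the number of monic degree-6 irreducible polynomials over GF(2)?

x^(2^6) − x is the product of all monic irreducibles of degree dividing 6; Möbius inversion gives N = (1/6) Σ μ(6/d)·2^d.
Divisors of 6: 1, 2, 3, 6; μ(6/d) for each: 1, -1, -1, 1.
Σ = 2^1 − 2^2 − 2^3 + 2^6 = 54.
N = 54/6 = 9.

9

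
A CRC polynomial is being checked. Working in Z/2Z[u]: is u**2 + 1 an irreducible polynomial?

No

Write f(u) = u**2 + 1.
Check for roots in Z/2Z: f(0) = 1; f(1) = 0 → root.
f(1) = 0, so (u − 1) divides f(u); f is reducible.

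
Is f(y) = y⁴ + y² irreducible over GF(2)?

No

Check for roots in GF(2): f(0) = 0 → root; f(1) = 0 → root.
f(0) = 0, so (y) divides f(y); f is reducible.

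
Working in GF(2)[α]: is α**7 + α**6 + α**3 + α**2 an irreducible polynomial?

Write m(α) = α**7 + α**6 + α**3 + α**2.
Check for roots in GF(2): m(0) = 0 → root; m(1) = 0 → root.
m(0) = 0, so (α) divides m(α); m is reducible.

No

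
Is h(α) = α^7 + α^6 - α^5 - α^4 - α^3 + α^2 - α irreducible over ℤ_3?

Check for roots in ℤ_3: h(0) = 0 → root; h(1) = 2; h(2) = 0 → root.
h(0) = 0, so (α) divides h(α); h is reducible.

No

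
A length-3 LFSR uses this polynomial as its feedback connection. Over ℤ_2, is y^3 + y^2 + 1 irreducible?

Write h(y) = y^3 + y^2 + 1.
Check for roots in ℤ_2: h(0) = 1; h(1) = 1.
No roots. A degree-3 polynomial over a field with no linear factor is irreducible.

Yes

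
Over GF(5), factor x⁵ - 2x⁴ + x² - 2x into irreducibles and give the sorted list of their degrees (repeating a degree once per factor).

Write f(x) = x⁵ - 2x⁴ + x² - 2x.
Roots in GF(5): f(0) = 0 → root; f(1) = 3; f(2) = 0 → root; f(3) = 4; f(4) = 0 → root.
Linear factors from roots: (x), (x - 2), (x + 1).
Complete factorization: f(x) = (x)·(x + 1)·(x - 2)·(x² - x + 1).
Factor degrees with multiplicity: 1 + 1 + 1 + 2 = 5.

1, 1, 1, 2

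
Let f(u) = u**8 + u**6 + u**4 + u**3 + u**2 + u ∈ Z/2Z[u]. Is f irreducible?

Check for roots in Z/2Z: f(0) = 0 → root; f(1) = 0 → root.
f(0) = 0, so (u) divides f(u); f is reducible.

No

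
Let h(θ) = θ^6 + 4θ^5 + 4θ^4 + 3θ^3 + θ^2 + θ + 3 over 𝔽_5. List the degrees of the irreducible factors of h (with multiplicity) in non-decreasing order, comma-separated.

6

Roots in 𝔽_5: h(0) = 3; h(1) = 2; h(2) = 4; h(3) = 1; h(4) = 1.
Complete factorization: h(θ) = (θ^6 + 4θ^5 + 4θ^4 + 3θ^3 + θ^2 + θ + 3).
Factor degrees with multiplicity: 6 = 6.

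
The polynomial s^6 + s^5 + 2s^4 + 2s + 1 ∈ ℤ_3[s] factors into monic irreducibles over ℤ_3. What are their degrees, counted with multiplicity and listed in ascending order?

3, 3

Write h(s) = s^6 + s^5 + 2s^4 + 2s + 1.
Roots in ℤ_3: h(0) = 1; h(1) = 1; h(2) = 1.
Complete factorization: h(s) = (s^3 + 2s^2 + 2s + 2)^2.
Factor degrees with multiplicity: 3 + 3 = 6.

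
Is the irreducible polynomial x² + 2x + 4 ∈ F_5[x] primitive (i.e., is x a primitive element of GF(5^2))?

Write f(x) = x² + 2x + 4.
|GF(5^2)^×| = 5^2 − 1 = 24. Prime factorization: 24 = 2^3·3.
f is primitive ⇔ x has order 24 in GF(5)[x]/(f), i.e. x^(24/q) ≠ 1 for each prime q | 24.
x^(12) mod f = 1
x^(8) mod f = 2x + 4.
Since x^(12) = 1, the order of x divides 12 < 24; not primitive.

No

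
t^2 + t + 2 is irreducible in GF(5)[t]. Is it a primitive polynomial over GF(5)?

Write f(t) = t^2 + t + 2.
|GF(5^2)^×| = 5^2 − 1 = 24. Prime factorization: 24 = 2^3·3.
f is primitive ⇔ t has order 24 in GF(5)[t]/(f), i.e. t^(24/q) ≠ 1 for each prime q | 24.
t^(12) mod f = 4.
t^(8) mod f = 3t + 1.
None equal 1, so t has full order 24; f is primitive.

Yes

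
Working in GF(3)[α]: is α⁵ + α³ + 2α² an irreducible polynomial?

Write f(α) = α⁵ + α³ + 2α².
Check for roots in GF(3): f(0) = 0 → root; f(1) = 1; f(2) = 0 → root.
f(0) = 0, so (α) divides f(α); f is reducible.

No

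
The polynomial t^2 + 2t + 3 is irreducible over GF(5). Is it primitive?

Yes

Write f(t) = t^2 + 2t + 3.
|GF(5^2)^×| = 5^2 − 1 = 24. Prime factorization: 24 = 2^3·3.
f is primitive ⇔ t has order 24 in GF(5)[t]/(f), i.e. t^(24/q) ≠ 1 for each prime q | 24.
t^(12) mod f = 4.
t^(8) mod f = 4t + 1.
None equal 1, so t has full order 24; f is primitive.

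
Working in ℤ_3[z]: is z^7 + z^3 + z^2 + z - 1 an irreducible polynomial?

No

Write P(z) = z^7 + z^3 + z^2 + z - 1.
Check for roots in ℤ_3: P(0) = 2; P(1) = 0 → root; P(2) = 0 → root.
P(1) = 0, so (z − 1) divides P(z); P is reducible.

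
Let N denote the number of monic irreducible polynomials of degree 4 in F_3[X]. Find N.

Gauss's count: N_{3}(4) = (1/4) Σ_{d|4} μ(4/d)·3^d.
Divisors of 4: 1, 2, 4; μ(4/d) for each: 0, -1, 1.
Σ = − 3^2 + 3^4 = 72.
N = 72/4 = 18.

18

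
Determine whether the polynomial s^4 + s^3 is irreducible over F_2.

No

Write g(s) = s^4 + s^3.
Check for roots in F_2: g(0) = 0 → root; g(1) = 0 → root.
g(0) = 0, so (s) divides g(s); g is reducible.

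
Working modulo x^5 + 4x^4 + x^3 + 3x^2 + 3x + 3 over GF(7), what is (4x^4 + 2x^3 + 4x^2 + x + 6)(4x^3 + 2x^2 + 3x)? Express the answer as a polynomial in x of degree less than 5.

5x^4 + 3x^3 + 5x^2 + 6

Multiply in GF(7)[x]: (4x^4 + 2x^3 + 4x^2 + x + 6)·(4x^3 + 2x^2 + 3x) = 2x^7 + 2x^6 + 4x^5 + 4x^4 + 3x^3 + x^2 + 4x.
Reduce using x^5 ≡ 3x^4 + 6x^3 + 4x^2 + 4x + 4 (mod x^5 + 4x^4 + x^3 + 3x^2 + 3x + 3).
Reduced: 5x^4 + 3x^3 + 5x^2 + 6.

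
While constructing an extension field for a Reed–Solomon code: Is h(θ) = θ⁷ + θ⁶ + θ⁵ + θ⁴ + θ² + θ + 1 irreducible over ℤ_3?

Yes

Check for roots in ℤ_3: h(0) = 1; h(1) = 1; h(2) = 1.
No roots, so no linear factors.
Monic irreducibles of degree 2 over GF(3): θ² + 1, θ² + θ - 1, θ² - θ - 1.
None of them divide h (all give nonzero remainder).
Degree-3 irreducible divisors: test the 8 monic irreducibles of degree 3 over GF(3).
None of them divide h (all give nonzero remainder).
No irreducible factor of degree ≤ 3 exists, so h is irreducible over GF(3).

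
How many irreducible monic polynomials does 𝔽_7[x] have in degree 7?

117648

Gauss's count: N_{7}(7) = (1/7) Σ_{d|7} μ(7/d)·7^d.
Divisors of 7: 1, 7; μ(7/d) for each: -1, 1.
Σ = − 7^1 + 7^7 = 823536.
N = 823536/7 = 117648.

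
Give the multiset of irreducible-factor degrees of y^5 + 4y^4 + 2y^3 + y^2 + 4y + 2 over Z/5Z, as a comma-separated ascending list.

1, 2, 2

Write h(y) = y^5 + 4y^4 + 2y^3 + y^2 + 4y + 2.
Roots in Z/5Z: h(0) = 2; h(1) = 4; h(2) = 1; h(3) = 4; h(4) = 0 → root.
Linear factors from roots: (y + 1).
Complete factorization: h(y) = (y + 1)·(y^2 + 4y + 1)·(y^2 + 4y + 2).
Factor degrees with multiplicity: 1 + 2 + 2 = 5.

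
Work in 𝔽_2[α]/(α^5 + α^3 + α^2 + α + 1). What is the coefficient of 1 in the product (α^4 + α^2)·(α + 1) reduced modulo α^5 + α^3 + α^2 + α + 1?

1

Multiply in 𝔽_2[α]: (α^4 + α^2)·(α + 1) = α^5 + α^4 + α^3 + α^2.
Reduce using α^5 ≡ α^3 + α^2 + α + 1 (mod α^5 + α^3 + α^2 + α + 1).
Reduced: α^4 + α + 1.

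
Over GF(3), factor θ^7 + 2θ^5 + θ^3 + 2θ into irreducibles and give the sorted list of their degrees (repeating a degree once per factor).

1, 1, 1, 2, 2

Write h(θ) = θ^7 + 2θ^5 + θ^3 + 2θ.
Roots in GF(3): h(0) = 0 → root; h(1) = 0 → root; h(2) = 0 → root.
Linear factors from roots: (θ), (θ + 2), (θ + 1).
Complete factorization: h(θ) = (θ)·(θ + 1)·(θ + 2)·(θ^2 + θ + 2)·(θ^2 + 2θ + 2).
Factor degrees with multiplicity: 1 + 1 + 1 + 2 + 2 = 7.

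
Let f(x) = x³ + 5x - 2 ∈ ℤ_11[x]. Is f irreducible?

Check each element of ℤ_11 for a root: f(0)=9, f(1)=4, f(2)=5, f(3)=7, f(4)=5, f(5)=5, f(6)=2, f(7)=2, f(8)=0, f(9)=2, f(10)=3.
f(8) = 0, so (x − 8) divides f(x); f is reducible.

No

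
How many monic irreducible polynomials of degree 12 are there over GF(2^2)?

The number of monic irreducibles of degree 12 over GF(4) is (1/12)·Σ_{d∣12} μ(12/d) 4^d.
Divisors of 12: 1, 2, 3, 4, 6, 12; μ(12/d) for each: 0, 1, 0, -1, -1, 1.
Σ = 4^2 − 4^4 − 4^6 + 4^12 = 16772880.
N = 16772880/12 = 1397740.

1397740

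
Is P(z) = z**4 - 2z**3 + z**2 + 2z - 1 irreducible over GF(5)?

Yes

Check for roots in GF(5): P(0) = 4; P(1) = 1; P(2) = 2; P(3) = 1; P(4) = 1.
No roots, so no linear factors.
Degree-2 irreducible divisors: test the 10 monic irreducibles of degree 2 over GF(5).
None of them divide P (all give nonzero remainder).
No irreducible factor of degree ≤ 2 exists, so P is irreducible over GF(5).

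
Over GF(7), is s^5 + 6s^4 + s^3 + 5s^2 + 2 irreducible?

Write h(s) = s^5 + 6s^4 + s^3 + 5s^2 + 2.
Check for roots in GF(7): h(0) = 2; h(1) = 1; h(2) = 4; h(3) = 5; h(4) = 4; h(5) = 1; h(6) = 4.
No roots, so no linear factors.
Degree-2 irreducible divisors: test the 21 monic irreducibles of degree 2 over GF(7).
None of them divide h (all give nonzero remainder).
No irreducible factor of degree ≤ 2 exists, so h is irreducible over GF(7).

Yes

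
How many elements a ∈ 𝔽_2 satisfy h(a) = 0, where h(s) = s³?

1

Evaluate at each of the 2 elements of 𝔽_2:
h(0) = 0 → root; h(1) = 1.
Roots: {0}.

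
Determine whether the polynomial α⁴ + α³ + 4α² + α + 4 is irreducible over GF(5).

Write m(α) = α⁴ + α³ + 4α² + α + 4.
Check for roots in GF(5): m(0) = 4; m(1) = 1; m(2) = 1; m(3) = 1; m(4) = 2.
No roots, so no linear factors.
Degree-2 irreducible divisors: test the 10 monic irreducibles of degree 2 over GF(5).
None of them divide m (all give nonzero remainder).
No irreducible factor of degree ≤ 2 exists, so m is irreducible over GF(5).

Yes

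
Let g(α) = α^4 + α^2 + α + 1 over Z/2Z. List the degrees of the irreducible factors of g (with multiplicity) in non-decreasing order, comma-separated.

Roots in Z/2Z: g(0) = 1; g(1) = 0 → root.
Linear factors from roots: (α + 1).
Complete factorization: g(α) = (α + 1)·(α^3 + α^2 + 1).
Factor degrees with multiplicity: 1 + 3 = 4.

1, 3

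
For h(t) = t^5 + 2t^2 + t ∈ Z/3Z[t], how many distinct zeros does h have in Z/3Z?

2

Evaluate at each of the 3 elements of Z/3Z:
h(0) = 0 → root; h(1) = 1; h(2) = 0 → root.
Roots: {0, 2}.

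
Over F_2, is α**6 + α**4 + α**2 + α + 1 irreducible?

Yes

Write P(α) = α**6 + α**4 + α**2 + α + 1.
Check for roots in F_2: P(0) = 1; P(1) = 1.
No roots, so no linear factors.
Monic irreducibles of degree 2 over GF(2): α**2 + α + 1.
None of them divide P (all give nonzero remainder).
Monic irreducibles of degree 3 over GF(2): α**3 + α + 1, α**3 + α**2 + 1.
None of them divide P (all give nonzero remainder).
No irreducible factor of degree ≤ 3 exists, so P is irreducible over GF(2).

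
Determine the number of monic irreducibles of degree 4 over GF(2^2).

Gauss's count: N_{4}(4) = (1/4) Σ_{d|4} μ(4/d)·4^d.
Divisors of 4: 1, 2, 4; μ(4/d) for each: 0, -1, 1.
Σ = − 4^2 + 4^4 = 240.
N = 240/4 = 60.

60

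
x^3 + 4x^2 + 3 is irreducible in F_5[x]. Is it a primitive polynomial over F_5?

Write f(x) = x^3 + 4x^2 + 3.
|GF(5^3)^×| = 5^3 − 1 = 124. Prime factorization: 124 = 2^2·31.
f is primitive ⇔ x has order 124 in GF(5)[x]/(f), i.e. x^(124/q) ≠ 1 for each prime q | 124.
x^(62) mod f = 4.
x^(4) mod f = x^2 + 2x + 2.
None equal 1, so x has full order 124; f is primitive.

Yes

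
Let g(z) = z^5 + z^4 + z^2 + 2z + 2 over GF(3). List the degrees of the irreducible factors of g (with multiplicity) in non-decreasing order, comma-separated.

Roots in GF(3): g(0) = 2; g(1) = 1; g(2) = 1.
Complete factorization: g(z) = (z^5 + z^4 + z^2 + 2z + 2).
Factor degrees with multiplicity: 5 = 5.

5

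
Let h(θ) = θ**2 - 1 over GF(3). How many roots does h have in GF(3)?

2

Evaluate at each of the 3 elements of GF(3):
h(0) = 2; h(1) = 0 → root; h(2) = 0 → root.
Roots: {1, 2}.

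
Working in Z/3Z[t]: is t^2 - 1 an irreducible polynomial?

No

Write P(t) = t^2 - 1.
Check for roots in Z/3Z: P(0) = 2; P(1) = 0 → root; P(2) = 0 → root.
P(1) = 0, so (t − 1) divides P(t); P is reducible.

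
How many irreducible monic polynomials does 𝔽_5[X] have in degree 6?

x^(5^6) − x is the product of all monic irreducibles of degree dividing 6; Möbius inversion gives N = (1/6) Σ μ(6/d)·5^d.
Divisors of 6: 1, 2, 3, 6; μ(6/d) for each: 1, -1, -1, 1.
Σ = 5^1 − 5^2 − 5^3 + 5^6 = 15480.
N = 15480/6 = 2580.

2580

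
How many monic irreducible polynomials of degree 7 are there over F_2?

18

x^(2^7) − x is the product of all monic irreducibles of degree dividing 7; Möbius inversion gives N = (1/7) Σ μ(7/d)·2^d.
Divisors of 7: 1, 7; μ(7/d) for each: -1, 1.
Σ = − 2^1 + 2^7 = 126.
N = 126/7 = 18.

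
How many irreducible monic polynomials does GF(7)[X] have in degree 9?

4483696

The number of monic irreducibles of degree 9 over GF(7) is (1/9)·Σ_{d∣9} μ(9/d) 7^d.
Divisors of 9: 1, 3, 9; μ(9/d) for each: 0, -1, 1.
Σ = − 7^3 + 7^9 = 40353264.
N = 40353264/9 = 4483696.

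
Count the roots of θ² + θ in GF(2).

2

Write f(θ) = θ² + θ.
Evaluate at each of the 2 elements of GF(2):
f(0) = 0 → root; f(1) = 0 → root.
Roots: {0, 1}.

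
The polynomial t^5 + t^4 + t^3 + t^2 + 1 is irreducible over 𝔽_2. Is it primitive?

Yes

Write f(t) = t^5 + t^4 + t^3 + t^2 + 1.
|GF(2^5)^×| = 2^5 − 1 = 31. Prime factorization: 31 = 31.
f is primitive ⇔ t has order 31 in GF(2)[t]/(f), i.e. t^(31/q) ≠ 1 for each prime q | 31.
t^(1) mod f = t.
None equal 1, so t has full order 31; f is primitive.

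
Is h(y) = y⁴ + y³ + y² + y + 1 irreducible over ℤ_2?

Yes

Check for roots in ℤ_2: h(0) = 1; h(1) = 1.
No roots, so no linear factors.
Monic irreducibles of degree 2 over GF(2): y² + y + 1.
None of them divide h (all give nonzero remainder).
No irreducible factor of degree ≤ 2 exists, so h is irreducible over GF(2).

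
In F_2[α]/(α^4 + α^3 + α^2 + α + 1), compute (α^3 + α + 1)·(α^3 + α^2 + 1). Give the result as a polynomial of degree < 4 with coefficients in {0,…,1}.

Multiply in F_2[α]: (α^3 + α + 1)·(α^3 + α^2 + 1) = α^6 + α^5 + α^4 + α^3 + α^2 + α + 1.
Reduce using α^4 ≡ α^3 + α^2 + α + 1 (mod α^4 + α^3 + α^2 + α + 1).
Reduced: α + 1.

α + 1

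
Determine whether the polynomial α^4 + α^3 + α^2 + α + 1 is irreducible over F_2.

Write f(α) = α^4 + α^3 + α^2 + α + 1.
Check for roots in F_2: f(0) = 1; f(1) = 1.
No roots, so no linear factors.
Monic irreducibles of degree 2 over GF(2): α^2 + α + 1.
None of them divide f (all give nonzero remainder).
No irreducible factor of degree ≤ 2 exists, so f is irreducible over GF(2).

Yes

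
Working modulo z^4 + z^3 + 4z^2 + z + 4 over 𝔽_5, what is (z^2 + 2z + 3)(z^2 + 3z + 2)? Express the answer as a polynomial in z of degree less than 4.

4z^3 + 2z^2 + 2z + 2

Multiply in 𝔽_5[z]: (z^2 + 2z + 3)·(z^2 + 3z + 2) = z^4 + z^2 + 3z + 1.
Reduce using z^4 ≡ 4z^3 + z^2 + 4z + 1 (mod z^4 + z^3 + 4z^2 + z + 4).
Reduced: 4z^3 + 2z^2 + 2z + 2.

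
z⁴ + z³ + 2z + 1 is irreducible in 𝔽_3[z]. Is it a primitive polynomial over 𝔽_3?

Write f(z) = z⁴ + z³ + 2z + 1.
|GF(3^4)^×| = 3^4 − 1 = 80. Prime factorization: 80 = 2^4·5.
f is primitive ⇔ z has order 80 in GF(3)[z]/(f), i.e. z^(80/q) ≠ 1 for each prime q | 80.
z^(40) mod f = 1
z^(16) mod f = 2z² + z + 1.
Since z^(40) = 1, the order of z divides 40 < 80; not primitive.

No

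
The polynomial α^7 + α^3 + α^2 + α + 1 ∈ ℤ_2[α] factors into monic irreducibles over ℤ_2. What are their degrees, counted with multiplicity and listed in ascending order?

Write f(α) = α^7 + α^3 + α^2 + α + 1.
Roots in ℤ_2: f(0) = 1; f(1) = 1.
Complete factorization: f(α) = (α^7 + α^3 + α^2 + α + 1).
Factor degrees with multiplicity: 7 = 7.

7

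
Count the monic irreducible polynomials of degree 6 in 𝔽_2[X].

9

Gauss's count: N_{2}(6) = (1/6) Σ_{d|6} μ(6/d)·2^d.
Divisors of 6: 1, 2, 3, 6; μ(6/d) for each: 1, -1, -1, 1.
Σ = 2^1 − 2^2 − 2^3 + 2^6 = 54.
N = 54/6 = 9.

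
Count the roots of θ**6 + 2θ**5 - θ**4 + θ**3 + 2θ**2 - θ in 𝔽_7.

5

Write g(θ) = θ**6 + 2θ**5 - θ**4 + θ**3 + 2θ**2 - θ.
Evaluate at each of the 7 elements of 𝔽_7:
g(0) = 0 → root; g(1) = 4; g(2) = 0 → root; g(3) = 0 → root; g(4) = 2; g(5) = 0 → root; g(6) = 0 → root.
Roots: {0, 2, 3, 5, 6}.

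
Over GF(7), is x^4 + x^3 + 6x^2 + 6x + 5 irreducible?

Write g(x) = x^4 + x^3 + 6x^2 + 6x + 5.
Check for roots in GF(7): g(0) = 5; g(1) = 5; g(2) = 2; g(3) = 3; g(4) = 4; g(5) = 4; g(6) = 5.
No roots, so no linear factors.
Degree-2 irreducible divisors: test the 21 monic irreducibles of degree 2 over GF(7).
None of them divide g (all give nonzero remainder).
No irreducible factor of degree ≤ 2 exists, so g is irreducible over GF(7).

Yes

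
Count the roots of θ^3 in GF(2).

Write f(θ) = θ^3.
Evaluate at each of the 2 elements of GF(2):
f(0) = 0 → root; f(1) = 1.
Roots: {0}.

1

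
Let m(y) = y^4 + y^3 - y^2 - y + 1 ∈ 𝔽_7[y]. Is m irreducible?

No

Check for roots in 𝔽_7: m(0) = 1; m(1) = 1; m(2) = 5; m(3) = 6; m(4) = 0 → root; m(5) = 0 → root; m(6) = 1.
m(4) = 0, so (y − 4) divides m(y); m is reducible.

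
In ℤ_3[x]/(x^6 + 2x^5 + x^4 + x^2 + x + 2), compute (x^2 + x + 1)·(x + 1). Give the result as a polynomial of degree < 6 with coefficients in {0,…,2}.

x^3 + 2x^2 + 2x + 1

Multiply in ℤ_3[x]: (x^2 + x + 1)·(x + 1) = x^3 + 2x^2 + 2x + 1.
Reduced: x^3 + 2x^2 + 2x + 1.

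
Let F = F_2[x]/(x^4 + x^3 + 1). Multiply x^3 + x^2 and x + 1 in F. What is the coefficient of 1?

1

Multiply in F_2[x]: (x^3 + x^2)·(x + 1) = x^4 + x^2.
Reduce using x^4 ≡ x^3 + 1 (mod x^4 + x^3 + 1).
Reduced: x^3 + x^2 + 1.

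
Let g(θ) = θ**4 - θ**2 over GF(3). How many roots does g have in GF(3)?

3

Evaluate at each of the 3 elements of GF(3):
g(0) = 0 → root; g(1) = 0 → root; g(2) = 0 → root.
Roots: {0, 1, 2}.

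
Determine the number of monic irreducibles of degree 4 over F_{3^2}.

Gauss's count: N_{9}(4) = (1/4) Σ_{d|4} μ(4/d)·9^d.
Divisors of 4: 1, 2, 4; μ(4/d) for each: 0, -1, 1.
Σ = − 9^2 + 9^4 = 6480.
N = 6480/4 = 1620.

1620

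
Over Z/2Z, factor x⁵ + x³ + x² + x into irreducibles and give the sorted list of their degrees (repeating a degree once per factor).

1, 1, 3

Write f(x) = x⁵ + x³ + x² + x.
Roots in Z/2Z: f(0) = 0 → root; f(1) = 0 → root.
Linear factors from roots: (x), (x + 1).
Complete factorization: f(x) = (x)·(x + 1)·(x³ + x² + 1).
Factor degrees with multiplicity: 1 + 1 + 3 = 5.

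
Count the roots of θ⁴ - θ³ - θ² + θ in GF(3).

Write g(θ) = θ⁴ - θ³ - θ² + θ.
Evaluate at each of the 3 elements of GF(3):
g(0) = 0 → root; g(1) = 0 → root; g(2) = 0 → root.
Roots: {0, 1, 2}.

3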